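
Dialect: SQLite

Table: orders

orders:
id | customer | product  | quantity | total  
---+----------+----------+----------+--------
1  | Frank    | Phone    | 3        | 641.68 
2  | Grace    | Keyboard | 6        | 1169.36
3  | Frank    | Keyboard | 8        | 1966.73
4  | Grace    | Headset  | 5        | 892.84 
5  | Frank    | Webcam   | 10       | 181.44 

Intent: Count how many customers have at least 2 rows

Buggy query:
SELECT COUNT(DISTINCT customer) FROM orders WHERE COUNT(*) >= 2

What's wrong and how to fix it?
Bug: COUNT(*) cannot appear in WHERE; the per-group count doesn't exist yet

Fix: Group first with HAVING COUNT(*) >= 2, then COUNT the resulting groups

Corrected query:
SELECT COUNT(*) FROM (SELECT customer FROM orders GROUP BY customer HAVING COUNT(*) >= 2)

Result:
COUNT(*)
--------
2       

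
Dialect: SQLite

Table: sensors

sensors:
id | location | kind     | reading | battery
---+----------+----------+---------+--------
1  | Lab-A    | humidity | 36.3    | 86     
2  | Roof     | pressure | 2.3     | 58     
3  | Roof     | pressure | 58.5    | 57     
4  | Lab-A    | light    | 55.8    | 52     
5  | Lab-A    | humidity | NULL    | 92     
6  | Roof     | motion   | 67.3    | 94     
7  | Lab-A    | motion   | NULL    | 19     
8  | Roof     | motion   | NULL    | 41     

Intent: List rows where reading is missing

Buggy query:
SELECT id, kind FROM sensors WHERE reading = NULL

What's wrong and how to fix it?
Bug: '= NULL' is always unknown in SQL three-valued logic, so no rows match

Fix: Use IS NULL to test for NULL

Corrected query:
SELECT id, kind FROM sensors WHERE reading IS NULL

Result:
id | kind    
---+---------
5  | humidity
7  | motion  
8  | motion  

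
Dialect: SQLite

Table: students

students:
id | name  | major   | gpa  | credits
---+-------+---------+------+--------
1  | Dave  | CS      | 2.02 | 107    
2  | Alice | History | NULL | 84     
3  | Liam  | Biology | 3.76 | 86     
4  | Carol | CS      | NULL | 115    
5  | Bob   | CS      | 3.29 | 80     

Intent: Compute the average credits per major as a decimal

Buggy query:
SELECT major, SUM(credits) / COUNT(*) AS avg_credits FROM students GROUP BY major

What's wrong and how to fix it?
Bug: Both operands are integers, so '/' performs integer division and truncates

Fix: Multiply by 1.0 (or CAST to REAL) to force floating-point division

Corrected query:
SELECT major, SUM(credits) * 1.0 / COUNT(*) AS avg_credits FROM students GROUP BY major

Result:
major   | avg_credits
--------+------------
Biology | 86         
CS      | 100.666667 
History | 84         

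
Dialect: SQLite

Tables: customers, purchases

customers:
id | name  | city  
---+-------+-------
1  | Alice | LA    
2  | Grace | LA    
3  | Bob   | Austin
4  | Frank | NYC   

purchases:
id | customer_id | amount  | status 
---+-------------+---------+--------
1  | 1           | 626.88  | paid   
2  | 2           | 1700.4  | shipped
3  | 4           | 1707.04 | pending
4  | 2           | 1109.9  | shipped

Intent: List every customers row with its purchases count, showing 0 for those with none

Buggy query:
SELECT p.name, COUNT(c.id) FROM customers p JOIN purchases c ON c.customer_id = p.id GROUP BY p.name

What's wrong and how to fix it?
Bug: INNER JOIN drops customers rows that have no matching purchases rows

Fix: Use LEFT JOIN so parents without children still appear (COUNT(c.id) gives 0)

Corrected query:
SELECT p.name, COUNT(c.id) FROM customers p LEFT JOIN purchases c ON c.customer_id = p.id GROUP BY p.name

Result:
name  | COUNT(c.id)
------+------------
Alice | 1          
Bob   | 0          
Frank | 1          
Grace | 2          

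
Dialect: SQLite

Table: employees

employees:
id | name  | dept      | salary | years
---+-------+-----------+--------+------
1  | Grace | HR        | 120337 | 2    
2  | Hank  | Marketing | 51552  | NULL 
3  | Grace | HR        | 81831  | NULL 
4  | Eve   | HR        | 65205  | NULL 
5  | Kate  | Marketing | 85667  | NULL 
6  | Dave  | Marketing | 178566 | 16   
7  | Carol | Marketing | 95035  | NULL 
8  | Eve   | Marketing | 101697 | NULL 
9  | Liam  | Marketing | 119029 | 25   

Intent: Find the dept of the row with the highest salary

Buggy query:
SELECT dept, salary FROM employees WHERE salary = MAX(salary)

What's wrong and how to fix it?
Bug: MAX(salary) is an aggregate and cannot be used directly in WHERE

Fix: Use a subquery: WHERE salary = (SELECT MAX(salary) FROM employees)

Corrected query:
SELECT dept, salary FROM employees WHERE salary = (SELECT MAX(salary) FROM employees)

Result:
dept      | salary
----------+-------
Marketing | 178566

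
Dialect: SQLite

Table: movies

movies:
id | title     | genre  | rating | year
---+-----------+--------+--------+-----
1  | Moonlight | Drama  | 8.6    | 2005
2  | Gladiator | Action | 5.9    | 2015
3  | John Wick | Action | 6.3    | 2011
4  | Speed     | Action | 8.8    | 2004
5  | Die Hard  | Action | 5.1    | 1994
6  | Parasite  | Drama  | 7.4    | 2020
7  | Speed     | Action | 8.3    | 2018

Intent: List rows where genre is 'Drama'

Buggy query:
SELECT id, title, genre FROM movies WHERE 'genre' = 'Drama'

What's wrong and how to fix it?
Bug: Single quotes denote string literals in SQL; the column name is being compared as a constant string

Fix: Remove the quotes around the column name (or use double quotes for an identifier)

Corrected query:
SELECT id, title, genre FROM movies WHERE genre = 'Drama'

Result:
id | title     | genre
---+-----------+------
1  | Moonlight | Drama
6  | Parasite  | Drama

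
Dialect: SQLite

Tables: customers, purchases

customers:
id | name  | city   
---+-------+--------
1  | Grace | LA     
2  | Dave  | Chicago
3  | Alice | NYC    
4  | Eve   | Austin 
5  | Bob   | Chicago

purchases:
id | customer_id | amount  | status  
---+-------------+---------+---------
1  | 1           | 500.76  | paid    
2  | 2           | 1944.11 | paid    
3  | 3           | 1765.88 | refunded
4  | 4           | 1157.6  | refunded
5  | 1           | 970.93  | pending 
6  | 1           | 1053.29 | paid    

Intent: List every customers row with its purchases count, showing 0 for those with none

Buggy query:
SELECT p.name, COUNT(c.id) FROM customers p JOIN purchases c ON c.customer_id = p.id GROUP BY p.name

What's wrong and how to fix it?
Bug: An inner join excludes parents with zero children

Fix: Switch to LEFT JOIN to retain unmatched parent rows

Corrected query:
SELECT p.name, COUNT(c.id) FROM customers p LEFT JOIN purchases c ON c.customer_id = p.id GROUP BY p.name

Result:
name  | COUNT(c.id)
------+------------
Alice | 1          
Bob   | 0          
Dave  | 1          
Eve   | 1          
Grace | 3          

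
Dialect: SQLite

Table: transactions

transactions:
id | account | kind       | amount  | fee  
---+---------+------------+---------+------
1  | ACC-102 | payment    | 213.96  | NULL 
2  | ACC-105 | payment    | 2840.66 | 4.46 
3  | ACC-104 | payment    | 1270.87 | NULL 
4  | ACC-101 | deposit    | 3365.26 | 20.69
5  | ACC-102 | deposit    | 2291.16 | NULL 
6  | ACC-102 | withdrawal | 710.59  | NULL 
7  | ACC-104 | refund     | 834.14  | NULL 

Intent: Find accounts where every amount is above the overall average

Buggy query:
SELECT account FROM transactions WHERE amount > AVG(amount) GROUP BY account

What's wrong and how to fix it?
Bug: AVG() is an aggregate; it can't sit directly in WHERE

Fix: Compute the overall average in a scalar subquery and compare each group's MIN against it in HAVING

Corrected query:
SELECT account FROM transactions GROUP BY account HAVING MIN(amount) > (SELECT AVG(amount) FROM transactions)

Result:
account
-------
ACC-101
ACC-105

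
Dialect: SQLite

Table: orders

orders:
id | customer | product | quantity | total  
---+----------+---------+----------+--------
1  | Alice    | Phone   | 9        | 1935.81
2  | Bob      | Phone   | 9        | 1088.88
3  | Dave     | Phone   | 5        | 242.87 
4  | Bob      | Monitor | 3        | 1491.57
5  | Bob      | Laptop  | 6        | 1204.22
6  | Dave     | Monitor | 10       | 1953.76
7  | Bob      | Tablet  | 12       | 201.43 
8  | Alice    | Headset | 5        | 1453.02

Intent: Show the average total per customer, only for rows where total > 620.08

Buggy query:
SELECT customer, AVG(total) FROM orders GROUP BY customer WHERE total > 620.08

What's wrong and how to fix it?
Bug: WHERE cannot follow GROUP BY

Fix: Place WHERE between FROM and GROUP BY

Corrected query:
SELECT customer, AVG(total) FROM orders WHERE total > 620.08 GROUP BY customer

Result:
customer | AVG(total) 
---------+------------
Alice    | 1694.415   
Bob      | 1261.556667
Dave     | 1953.76    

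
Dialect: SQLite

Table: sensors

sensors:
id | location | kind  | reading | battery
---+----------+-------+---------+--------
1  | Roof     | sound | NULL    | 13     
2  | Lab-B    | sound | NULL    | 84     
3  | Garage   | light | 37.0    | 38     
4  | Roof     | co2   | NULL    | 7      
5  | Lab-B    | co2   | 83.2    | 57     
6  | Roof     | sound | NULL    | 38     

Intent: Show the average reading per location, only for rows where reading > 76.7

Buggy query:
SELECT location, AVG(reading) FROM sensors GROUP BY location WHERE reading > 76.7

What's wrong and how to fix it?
Bug: WHERE cannot follow GROUP BY

Fix: Place WHERE between FROM and GROUP BY

Corrected query:
SELECT location, AVG(reading) FROM sensors WHERE reading > 76.7 GROUP BY location

Result:
location | AVG(reading)
---------+-------------
Lab-B    | 83.2        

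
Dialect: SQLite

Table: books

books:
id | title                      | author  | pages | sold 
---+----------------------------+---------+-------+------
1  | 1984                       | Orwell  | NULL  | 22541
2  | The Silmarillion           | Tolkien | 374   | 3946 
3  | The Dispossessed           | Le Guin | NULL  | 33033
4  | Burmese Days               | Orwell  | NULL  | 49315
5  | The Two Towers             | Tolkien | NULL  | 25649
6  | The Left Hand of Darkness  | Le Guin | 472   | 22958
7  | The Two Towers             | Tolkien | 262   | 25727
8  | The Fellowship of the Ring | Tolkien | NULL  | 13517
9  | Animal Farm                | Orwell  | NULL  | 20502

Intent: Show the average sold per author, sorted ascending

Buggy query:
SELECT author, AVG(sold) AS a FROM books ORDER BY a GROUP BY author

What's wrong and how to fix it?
Bug: GROUP BY must precede ORDER BY

Fix: Move ORDER BY to the end, after GROUP BY

Corrected query:
SELECT author, AVG(sold) AS a FROM books GROUP BY author ORDER BY a

Result:
author  | a       
--------+---------
Tolkien | 17209.75
Le Guin | 27995.5 
Orwell  | 30786   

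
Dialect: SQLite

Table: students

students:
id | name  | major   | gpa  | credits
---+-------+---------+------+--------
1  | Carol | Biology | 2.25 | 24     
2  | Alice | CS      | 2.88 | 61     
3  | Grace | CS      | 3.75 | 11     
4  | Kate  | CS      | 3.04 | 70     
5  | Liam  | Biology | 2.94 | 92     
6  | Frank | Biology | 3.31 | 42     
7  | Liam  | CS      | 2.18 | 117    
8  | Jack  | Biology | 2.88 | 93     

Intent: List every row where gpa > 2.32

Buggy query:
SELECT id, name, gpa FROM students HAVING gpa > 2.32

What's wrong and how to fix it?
Bug: HAVING filters the output of aggregation, but this query has no GROUP BY and no aggregate functions, so SQLite rejects it (HAVING clause on a non-aggregate query); the condition here is per row

Fix: Replace HAVING with WHERE since the condition applies to individual rows

Corrected query:
SELECT id, name, gpa FROM students WHERE gpa > 2.32

Result:
id | name  | gpa 
---+-------+-----
2  | Alice | 2.88
3  | Grace | 3.75
4  | Kate  | 3.04
5  | Liam  | 2.94
6  | Frank | 3.31
8  | Jack  | 2.88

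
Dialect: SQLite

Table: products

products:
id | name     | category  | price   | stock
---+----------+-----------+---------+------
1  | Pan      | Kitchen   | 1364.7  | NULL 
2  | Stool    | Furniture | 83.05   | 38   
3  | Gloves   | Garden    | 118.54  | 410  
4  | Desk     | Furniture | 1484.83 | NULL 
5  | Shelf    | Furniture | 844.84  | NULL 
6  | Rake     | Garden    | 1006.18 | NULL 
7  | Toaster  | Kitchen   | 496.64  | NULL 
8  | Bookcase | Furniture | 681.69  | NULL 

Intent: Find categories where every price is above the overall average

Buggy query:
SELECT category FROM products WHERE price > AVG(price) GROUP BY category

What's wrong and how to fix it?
Bug: WHERE evaluates per row before aggregation, so AVG() is unavailable

Fix: Compute the overall average in a scalar subquery and compare each group's MIN against it in HAVING

Corrected query:
SELECT category FROM products GROUP BY category HAVING MIN(price) > (SELECT AVG(price) FROM products)

Result:
(no rows)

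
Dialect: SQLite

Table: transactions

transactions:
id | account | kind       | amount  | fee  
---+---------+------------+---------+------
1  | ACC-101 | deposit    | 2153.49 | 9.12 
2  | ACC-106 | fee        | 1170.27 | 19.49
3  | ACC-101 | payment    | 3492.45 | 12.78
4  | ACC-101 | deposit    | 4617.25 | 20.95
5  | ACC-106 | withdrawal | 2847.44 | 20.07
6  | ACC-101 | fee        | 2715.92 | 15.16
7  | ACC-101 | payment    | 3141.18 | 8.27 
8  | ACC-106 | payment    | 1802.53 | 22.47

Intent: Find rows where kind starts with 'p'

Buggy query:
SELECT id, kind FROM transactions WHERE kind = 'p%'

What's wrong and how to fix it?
Bug: Wildcards only work with LIKE; '=' treats '%' as a literal character

Fix: Use LIKE for wildcard pattern matching

Corrected query:
SELECT id, kind FROM transactions WHERE kind LIKE 'p%'

Result:
id | kind   
---+--------
3  | payment
7  | payment
8  | payment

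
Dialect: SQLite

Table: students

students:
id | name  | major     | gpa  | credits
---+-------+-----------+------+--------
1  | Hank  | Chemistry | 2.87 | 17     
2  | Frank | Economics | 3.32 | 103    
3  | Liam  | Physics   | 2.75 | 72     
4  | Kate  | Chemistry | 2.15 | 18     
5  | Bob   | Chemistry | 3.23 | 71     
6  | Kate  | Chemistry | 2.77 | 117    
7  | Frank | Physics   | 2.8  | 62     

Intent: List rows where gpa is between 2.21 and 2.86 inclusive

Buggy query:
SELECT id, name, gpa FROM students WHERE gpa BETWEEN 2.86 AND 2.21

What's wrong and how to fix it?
Bug: BETWEEN expects the lower bound first; with 2.86 AND 2.21 the range is empty

Fix: Swap the bounds so the smaller value comes first

Corrected query:
SELECT id, name, gpa FROM students WHERE gpa BETWEEN 2.21 AND 2.86

Result:
id | name  | gpa 
---+-------+-----
3  | Liam  | 2.75
6  | Kate  | 2.77
7  | Frank | 2.8 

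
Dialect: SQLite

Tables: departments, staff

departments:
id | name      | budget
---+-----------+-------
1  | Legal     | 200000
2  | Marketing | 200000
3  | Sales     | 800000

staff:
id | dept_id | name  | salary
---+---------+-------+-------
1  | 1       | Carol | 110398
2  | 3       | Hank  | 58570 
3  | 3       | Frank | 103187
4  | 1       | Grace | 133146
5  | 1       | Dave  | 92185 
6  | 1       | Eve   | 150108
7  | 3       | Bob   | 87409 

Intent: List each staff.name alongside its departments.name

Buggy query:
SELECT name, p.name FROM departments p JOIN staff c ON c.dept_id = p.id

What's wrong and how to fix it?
Bug: Both tables have a 'name' column; the unqualified reference is ambiguous

Fix: Prefix ambiguous columns with the table alias

Corrected query:
SELECT c.name, p.name FROM departments p JOIN staff c ON c.dept_id = p.id

Result:
name  | name 
------+------
Carol | Legal
Hank  | Sales
Frank | Sales
Grace | Legal
Dave  | Legal
Eve   | Legal
Bob   | Sales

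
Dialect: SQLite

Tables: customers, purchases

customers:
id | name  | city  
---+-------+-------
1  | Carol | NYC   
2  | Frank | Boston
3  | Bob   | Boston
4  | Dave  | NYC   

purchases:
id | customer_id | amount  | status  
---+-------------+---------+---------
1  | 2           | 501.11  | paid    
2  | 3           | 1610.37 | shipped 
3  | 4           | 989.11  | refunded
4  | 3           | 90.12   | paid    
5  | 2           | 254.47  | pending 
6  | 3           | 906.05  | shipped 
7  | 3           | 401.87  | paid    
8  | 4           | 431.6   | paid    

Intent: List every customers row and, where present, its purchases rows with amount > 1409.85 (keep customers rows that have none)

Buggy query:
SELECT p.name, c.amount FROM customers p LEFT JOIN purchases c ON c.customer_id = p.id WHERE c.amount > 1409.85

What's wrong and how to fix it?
Bug: Filtering c.amount in WHERE discards the NULL rows produced by LEFT JOIN, turning it into an inner join

Fix: Put 'c.amount > 1409.85' in the JOIN's ON clause instead of WHERE

Corrected query:
SELECT p.name, c.amount FROM customers p LEFT JOIN purchases c ON c.customer_id = p.id AND c.amount > 1409.85

Result:
name  | amount 
------+--------
Carol | NULL   
Frank | NULL   
Bob   | 1610.37
Dave  | NULL   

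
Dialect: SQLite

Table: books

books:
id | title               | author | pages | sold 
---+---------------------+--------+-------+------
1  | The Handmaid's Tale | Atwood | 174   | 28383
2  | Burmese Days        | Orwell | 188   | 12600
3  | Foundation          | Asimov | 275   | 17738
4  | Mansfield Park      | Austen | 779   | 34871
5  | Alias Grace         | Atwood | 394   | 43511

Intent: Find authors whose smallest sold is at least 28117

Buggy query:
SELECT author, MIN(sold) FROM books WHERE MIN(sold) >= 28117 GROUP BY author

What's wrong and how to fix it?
Bug: MIN() in WHERE is a misuse of aggregate

Fix: Use HAVING for the per-group MIN condition

Corrected query:
SELECT author, MIN(sold) FROM books GROUP BY author HAVING MIN(sold) >= 28117

Result:
author | MIN(sold)
-------+----------
Atwood | 28383    
Austen | 34871    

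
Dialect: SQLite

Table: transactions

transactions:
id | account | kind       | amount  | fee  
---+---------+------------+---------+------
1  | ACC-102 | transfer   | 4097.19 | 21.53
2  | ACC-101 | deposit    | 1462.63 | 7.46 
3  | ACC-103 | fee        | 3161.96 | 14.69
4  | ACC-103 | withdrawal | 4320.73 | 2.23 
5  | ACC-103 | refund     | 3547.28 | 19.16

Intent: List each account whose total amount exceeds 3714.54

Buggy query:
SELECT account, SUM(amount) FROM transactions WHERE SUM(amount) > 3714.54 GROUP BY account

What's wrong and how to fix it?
Bug: Aggregate functions cannot appear in a WHERE clause

Fix: Move the aggregate condition to a HAVING clause

Corrected query:
SELECT account, SUM(amount) FROM transactions GROUP BY account HAVING SUM(amount) > 3714.54

Result:
account | SUM(amount)
--------+------------
ACC-102 | 4097.19    
ACC-103 | 11029.97   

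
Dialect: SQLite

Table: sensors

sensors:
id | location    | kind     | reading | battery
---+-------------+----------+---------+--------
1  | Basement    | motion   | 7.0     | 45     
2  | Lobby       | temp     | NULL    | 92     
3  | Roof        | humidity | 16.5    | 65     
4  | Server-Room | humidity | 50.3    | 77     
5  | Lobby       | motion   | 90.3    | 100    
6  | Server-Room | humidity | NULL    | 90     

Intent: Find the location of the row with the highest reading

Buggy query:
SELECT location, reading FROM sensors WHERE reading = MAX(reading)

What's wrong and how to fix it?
Bug: WHERE is evaluated per row; an aggregate over the whole table isn't defined there

Fix: Use a subquery: WHERE reading = (SELECT MAX(reading) FROM sensors)

Corrected query:
SELECT location, reading FROM sensors WHERE reading = (SELECT MAX(reading) FROM sensors)

Result:
location | reading
---------+--------
Lobby    | 90.3   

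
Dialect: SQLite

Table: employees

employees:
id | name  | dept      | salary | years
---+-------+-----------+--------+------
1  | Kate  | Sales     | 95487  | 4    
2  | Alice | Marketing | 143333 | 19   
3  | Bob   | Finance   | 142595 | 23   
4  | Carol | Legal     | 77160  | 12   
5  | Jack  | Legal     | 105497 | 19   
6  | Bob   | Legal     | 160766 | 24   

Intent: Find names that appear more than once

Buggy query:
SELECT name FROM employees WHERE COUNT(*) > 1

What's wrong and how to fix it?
Bug: COUNT(*) is an aggregate and cannot be used in WHERE

Fix: GROUP BY name, then filter groups with HAVING COUNT(*) > 1

Corrected query:
SELECT name FROM employees GROUP BY name HAVING COUNT(*) > 1

Result:
name
----
Bob 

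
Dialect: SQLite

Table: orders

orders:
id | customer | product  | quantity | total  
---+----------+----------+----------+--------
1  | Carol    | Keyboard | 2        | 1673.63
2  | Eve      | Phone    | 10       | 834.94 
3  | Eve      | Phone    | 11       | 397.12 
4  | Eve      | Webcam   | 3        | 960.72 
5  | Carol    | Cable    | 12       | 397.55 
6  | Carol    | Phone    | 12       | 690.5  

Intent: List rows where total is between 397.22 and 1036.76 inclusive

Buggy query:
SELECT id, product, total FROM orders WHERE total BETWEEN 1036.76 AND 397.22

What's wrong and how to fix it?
Bug: BETWEEN expects the lower bound first; with 1036.76 AND 397.22 the range is empty

Fix: Swap the bounds so the smaller value comes first

Corrected query:
SELECT id, product, total FROM orders WHERE total BETWEEN 397.22 AND 1036.76

Result:
id | product | total 
---+---------+-------
2  | Phone   | 834.94
4  | Webcam  | 960.72
5  | Cable   | 397.55
6  | Phone   | 690.5 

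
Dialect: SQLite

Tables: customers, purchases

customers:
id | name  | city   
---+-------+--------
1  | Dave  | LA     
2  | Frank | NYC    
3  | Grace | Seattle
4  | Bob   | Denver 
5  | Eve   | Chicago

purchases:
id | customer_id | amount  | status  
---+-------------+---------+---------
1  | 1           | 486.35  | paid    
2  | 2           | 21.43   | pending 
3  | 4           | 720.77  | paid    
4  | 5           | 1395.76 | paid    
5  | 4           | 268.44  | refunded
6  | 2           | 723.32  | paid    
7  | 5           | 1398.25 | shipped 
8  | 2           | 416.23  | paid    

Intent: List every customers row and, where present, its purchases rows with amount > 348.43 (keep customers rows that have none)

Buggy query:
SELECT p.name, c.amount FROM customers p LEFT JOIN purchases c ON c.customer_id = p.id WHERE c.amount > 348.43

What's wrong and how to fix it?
Bug: Filtering c.amount in WHERE discards the NULL rows produced by LEFT JOIN, turning it into an inner join

Fix: Move the right-table condition into the ON clause so unmatched parents are kept

Corrected query:
SELECT p.name, c.amount FROM customers p LEFT JOIN purchases c ON c.customer_id = p.id AND c.amount > 348.43

Result:
name  | amount 
------+--------
Dave  | 486.35 
Frank | 416.23 
Frank | 723.32 
Grace | NULL   
Bob   | 720.77 
Eve   | 1395.76
Eve   | 1398.25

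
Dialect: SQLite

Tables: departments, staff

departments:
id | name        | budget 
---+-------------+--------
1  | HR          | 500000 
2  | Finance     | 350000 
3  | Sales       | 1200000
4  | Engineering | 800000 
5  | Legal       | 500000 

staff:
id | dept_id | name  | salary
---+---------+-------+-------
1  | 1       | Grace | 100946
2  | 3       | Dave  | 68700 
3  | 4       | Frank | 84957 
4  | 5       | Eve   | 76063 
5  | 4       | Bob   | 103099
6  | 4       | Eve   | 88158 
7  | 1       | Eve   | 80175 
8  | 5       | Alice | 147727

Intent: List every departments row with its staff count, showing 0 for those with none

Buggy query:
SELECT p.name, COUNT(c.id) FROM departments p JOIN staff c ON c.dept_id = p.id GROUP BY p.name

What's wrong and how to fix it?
Bug: INNER JOIN drops departments rows that have no matching staff rows

Fix: Use LEFT JOIN so parents without children still appear (COUNT(c.id) gives 0)

Corrected query:
SELECT p.name, COUNT(c.id) FROM departments p LEFT JOIN staff c ON c.dept_id = p.id GROUP BY p.name

Result:
name        | COUNT(c.id)
------------+------------
Engineering | 3          
Finance     | 0          
HR          | 2          
Legal       | 2          
Sales       | 1          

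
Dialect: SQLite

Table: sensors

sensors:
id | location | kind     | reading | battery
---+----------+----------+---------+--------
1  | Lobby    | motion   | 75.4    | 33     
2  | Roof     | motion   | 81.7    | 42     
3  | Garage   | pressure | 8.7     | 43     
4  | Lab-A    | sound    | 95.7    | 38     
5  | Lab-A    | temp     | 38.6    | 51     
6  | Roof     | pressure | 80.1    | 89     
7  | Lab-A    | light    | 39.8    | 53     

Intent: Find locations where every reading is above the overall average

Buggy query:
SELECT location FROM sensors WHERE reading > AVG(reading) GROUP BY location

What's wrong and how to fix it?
Bug: WHERE evaluates per row before aggregation, so AVG() is unavailable

Fix: Use a subquery for AVG and a HAVING MIN(...) filter so the condition holds for every row in the group

Corrected query:
SELECT location FROM sensors GROUP BY location HAVING MIN(reading) > (SELECT AVG(reading) FROM sensors)

Result:
location
--------
Lobby   
Roof    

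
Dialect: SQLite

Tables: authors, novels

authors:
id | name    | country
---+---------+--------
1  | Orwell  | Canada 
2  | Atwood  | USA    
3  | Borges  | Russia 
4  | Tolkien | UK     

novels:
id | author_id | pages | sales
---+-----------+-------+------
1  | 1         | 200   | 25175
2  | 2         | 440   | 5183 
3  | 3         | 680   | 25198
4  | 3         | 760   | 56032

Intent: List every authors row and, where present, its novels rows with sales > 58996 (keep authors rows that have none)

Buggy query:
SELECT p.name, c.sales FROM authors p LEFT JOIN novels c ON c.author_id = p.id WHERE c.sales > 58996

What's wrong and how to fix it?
Bug: Filtering c.sales in WHERE discards the NULL rows produced by LEFT JOIN, turning it into an inner join

Fix: Put 'c.sales > 58996' in the JOIN's ON clause instead of WHERE

Corrected query:
SELECT p.name, c.sales FROM authors p LEFT JOIN novels c ON c.author_id = p.id AND c.sales > 58996

Result:
name    | sales
--------+------
Orwell  | NULL 
Atwood  | NULL 
Borges  | NULL 
Tolkien | NULL 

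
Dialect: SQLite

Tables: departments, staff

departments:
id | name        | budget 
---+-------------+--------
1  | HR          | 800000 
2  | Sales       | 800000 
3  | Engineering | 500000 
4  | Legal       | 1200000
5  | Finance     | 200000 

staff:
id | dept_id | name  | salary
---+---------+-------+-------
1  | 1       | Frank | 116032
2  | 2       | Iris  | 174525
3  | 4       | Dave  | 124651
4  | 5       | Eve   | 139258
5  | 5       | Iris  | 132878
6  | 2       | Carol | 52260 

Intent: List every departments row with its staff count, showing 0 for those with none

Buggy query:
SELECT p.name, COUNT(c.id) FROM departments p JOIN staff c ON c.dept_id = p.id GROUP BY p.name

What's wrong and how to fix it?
Bug: INNER JOIN drops departments rows that have no matching staff rows

Fix: Switch to LEFT JOIN to retain unmatched parent rows

Corrected query:
SELECT p.name, COUNT(c.id) FROM departments p LEFT JOIN staff c ON c.dept_id = p.id GROUP BY p.name

Result:
name        | COUNT(c.id)
------------+------------
Engineering | 0          
Finance     | 2          
HR          | 1          
Legal       | 1          
Sales       | 2          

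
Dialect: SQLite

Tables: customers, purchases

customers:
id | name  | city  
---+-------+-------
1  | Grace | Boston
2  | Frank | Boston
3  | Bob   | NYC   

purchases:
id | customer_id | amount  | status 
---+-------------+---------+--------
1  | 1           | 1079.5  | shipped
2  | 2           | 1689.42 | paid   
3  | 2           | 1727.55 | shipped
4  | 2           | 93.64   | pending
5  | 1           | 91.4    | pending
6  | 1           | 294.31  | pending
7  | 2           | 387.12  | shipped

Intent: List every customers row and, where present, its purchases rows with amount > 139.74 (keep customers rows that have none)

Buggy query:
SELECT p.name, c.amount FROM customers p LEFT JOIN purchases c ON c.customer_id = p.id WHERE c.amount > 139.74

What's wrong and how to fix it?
Bug: Filtering c.amount in WHERE discards the NULL rows produced by LEFT JOIN, turning it into an inner join

Fix: Move the right-table condition into the ON clause so unmatched parents are kept

Corrected query:
SELECT p.name, c.amount FROM customers p LEFT JOIN purchases c ON c.customer_id = p.id AND c.amount > 139.74

Result:
name  | amount 
------+--------
Grace | 294.31 
Grace | 1079.5 
Frank | 387.12 
Frank | 1689.42
Frank | 1727.55
Bob   | NULL   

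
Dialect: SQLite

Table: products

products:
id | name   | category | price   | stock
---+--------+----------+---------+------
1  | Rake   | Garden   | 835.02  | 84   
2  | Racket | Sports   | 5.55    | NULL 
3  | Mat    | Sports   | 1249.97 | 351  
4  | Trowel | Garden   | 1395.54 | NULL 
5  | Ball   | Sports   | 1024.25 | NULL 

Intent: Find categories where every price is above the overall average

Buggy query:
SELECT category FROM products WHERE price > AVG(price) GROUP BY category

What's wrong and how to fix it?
Bug: WHERE evaluates per row before aggregation, so AVG() is unavailable

Fix: Compute the overall average in a scalar subquery and compare each group's MIN against it in HAVING

Corrected query:
SELECT category FROM products GROUP BY category HAVING MIN(price) > (SELECT AVG(price) FROM products)

Result:
(no rows)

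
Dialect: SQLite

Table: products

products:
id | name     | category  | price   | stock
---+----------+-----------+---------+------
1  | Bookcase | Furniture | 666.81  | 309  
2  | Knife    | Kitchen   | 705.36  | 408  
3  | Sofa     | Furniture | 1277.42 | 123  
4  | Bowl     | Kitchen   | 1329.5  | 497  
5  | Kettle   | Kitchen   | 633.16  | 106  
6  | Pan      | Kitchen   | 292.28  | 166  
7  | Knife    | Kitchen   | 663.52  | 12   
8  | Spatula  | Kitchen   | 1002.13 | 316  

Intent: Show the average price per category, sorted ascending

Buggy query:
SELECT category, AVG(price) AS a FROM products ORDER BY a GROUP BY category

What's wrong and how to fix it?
Bug: ORDER BY appears before GROUP BY; SQL clause order requires GROUP BY first

Fix: Reorder: SELECT … FROM … GROUP BY … ORDER BY …

Corrected query:
SELECT category, AVG(price) AS a FROM products GROUP BY category ORDER BY a

Result:
category  | a         
----------+-----------
Kitchen   | 770.991667
Furniture | 972.115   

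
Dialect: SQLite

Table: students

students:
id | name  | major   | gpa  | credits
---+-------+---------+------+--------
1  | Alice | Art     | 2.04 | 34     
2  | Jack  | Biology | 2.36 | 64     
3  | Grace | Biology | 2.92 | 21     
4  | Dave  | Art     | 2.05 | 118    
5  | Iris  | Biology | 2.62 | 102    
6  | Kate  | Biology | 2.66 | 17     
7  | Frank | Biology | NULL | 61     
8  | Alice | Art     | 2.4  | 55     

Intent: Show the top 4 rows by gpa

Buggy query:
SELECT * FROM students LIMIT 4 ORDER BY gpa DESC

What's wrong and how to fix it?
Bug: ORDER BY cannot follow LIMIT; LIMIT is the final clause

Fix: Swap the clauses: ORDER BY first, then LIMIT

Corrected query:
SELECT * FROM students ORDER BY gpa DESC LIMIT 4

Result:
id | name  | major   | gpa  | credits
---+-------+---------+------+--------
3  | Grace | Biology | 2.92 | 21     
6  | Kate  | Biology | 2.66 | 17     
5  | Iris  | Biology | 2.62 | 102    
8  | Alice | Art     | 2.4  | 55     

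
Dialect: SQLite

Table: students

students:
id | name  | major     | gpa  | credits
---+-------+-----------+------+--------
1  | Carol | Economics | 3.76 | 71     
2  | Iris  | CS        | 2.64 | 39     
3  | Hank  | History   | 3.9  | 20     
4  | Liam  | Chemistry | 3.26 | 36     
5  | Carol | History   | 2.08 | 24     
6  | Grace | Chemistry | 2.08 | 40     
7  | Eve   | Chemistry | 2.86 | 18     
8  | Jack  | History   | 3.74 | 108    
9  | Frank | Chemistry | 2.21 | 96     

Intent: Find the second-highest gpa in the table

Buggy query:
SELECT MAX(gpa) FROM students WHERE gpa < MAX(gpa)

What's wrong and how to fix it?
Bug: MAX(gpa) on the right of the comparison is an aggregate-in-WHERE error

Fix: Put the inner MAX in a scalar subquery

Corrected query:
SELECT MAX(gpa) FROM students WHERE gpa < (SELECT MAX(gpa) FROM students)

Result:
MAX(gpa)
--------
3.76    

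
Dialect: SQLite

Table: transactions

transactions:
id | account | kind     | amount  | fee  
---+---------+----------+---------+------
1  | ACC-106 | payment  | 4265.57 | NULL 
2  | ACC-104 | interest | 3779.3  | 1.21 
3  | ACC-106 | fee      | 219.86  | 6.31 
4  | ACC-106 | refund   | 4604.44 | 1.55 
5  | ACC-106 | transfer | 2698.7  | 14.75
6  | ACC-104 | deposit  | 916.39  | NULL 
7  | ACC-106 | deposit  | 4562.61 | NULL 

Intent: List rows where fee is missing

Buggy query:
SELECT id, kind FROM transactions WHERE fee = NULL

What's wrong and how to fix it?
Bug: '= NULL' is always unknown in SQL three-valued logic, so no rows match

Fix: Use IS NULL to test for NULL

Corrected query:
SELECT id, kind FROM transactions WHERE fee IS NULL

Result:
id | kind   
---+--------
1  | payment
6  | deposit
7  | deposit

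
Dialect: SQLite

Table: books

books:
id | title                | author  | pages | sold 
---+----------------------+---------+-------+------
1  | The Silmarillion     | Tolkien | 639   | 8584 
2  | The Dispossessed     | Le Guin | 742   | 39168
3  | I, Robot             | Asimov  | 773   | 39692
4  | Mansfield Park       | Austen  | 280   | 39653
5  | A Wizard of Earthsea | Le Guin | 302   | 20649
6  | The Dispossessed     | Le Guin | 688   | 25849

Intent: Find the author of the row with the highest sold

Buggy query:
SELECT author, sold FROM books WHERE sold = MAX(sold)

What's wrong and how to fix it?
Bug: WHERE is evaluated per row; an aggregate over the whole table isn't defined there

Fix: Wrap MAX in a scalar subquery so WHERE compares against a single value

Corrected query:
SELECT author, sold FROM books WHERE sold = (SELECT MAX(sold) FROM books)

Result:
author | sold 
-------+------
Asimov | 39692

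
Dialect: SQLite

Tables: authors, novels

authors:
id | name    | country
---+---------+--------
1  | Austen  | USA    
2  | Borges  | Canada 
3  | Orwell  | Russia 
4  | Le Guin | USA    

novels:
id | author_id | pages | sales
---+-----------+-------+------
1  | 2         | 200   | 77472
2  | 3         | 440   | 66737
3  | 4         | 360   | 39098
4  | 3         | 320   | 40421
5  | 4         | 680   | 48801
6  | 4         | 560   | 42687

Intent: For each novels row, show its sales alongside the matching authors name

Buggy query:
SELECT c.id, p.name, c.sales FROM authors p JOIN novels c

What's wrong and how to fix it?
Bug: JOIN with no ON clause produces a cartesian product; every novels row pairs with every authors row

Fix: Add ON c.author_id = p.id to the JOIN

Corrected query:
SELECT c.id, p.name, c.sales FROM authors p JOIN novels c ON c.author_id = p.id

Result:
id | name    | sales
---+---------+------
1  | Borges  | 77472
2  | Orwell  | 66737
3  | Le Guin | 39098
4  | Orwell  | 40421
5  | Le Guin | 48801
6  | Le Guin | 42687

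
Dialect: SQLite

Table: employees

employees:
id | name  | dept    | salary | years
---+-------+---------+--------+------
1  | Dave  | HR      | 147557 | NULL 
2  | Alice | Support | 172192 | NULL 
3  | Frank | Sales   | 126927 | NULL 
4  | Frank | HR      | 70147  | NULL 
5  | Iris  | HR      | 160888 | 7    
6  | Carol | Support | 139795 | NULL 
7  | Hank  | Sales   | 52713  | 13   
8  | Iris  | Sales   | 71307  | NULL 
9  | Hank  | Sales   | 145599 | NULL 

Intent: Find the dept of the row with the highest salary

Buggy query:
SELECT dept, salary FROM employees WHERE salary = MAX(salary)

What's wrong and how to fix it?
Bug: MAX(salary) is an aggregate and cannot be used directly in WHERE

Fix: Use a subquery: WHERE salary = (SELECT MAX(salary) FROM employees)

Corrected query:
SELECT dept, salary FROM employees WHERE salary = (SELECT MAX(salary) FROM employees)

Result:
dept    | salary
--------+-------
Support | 172192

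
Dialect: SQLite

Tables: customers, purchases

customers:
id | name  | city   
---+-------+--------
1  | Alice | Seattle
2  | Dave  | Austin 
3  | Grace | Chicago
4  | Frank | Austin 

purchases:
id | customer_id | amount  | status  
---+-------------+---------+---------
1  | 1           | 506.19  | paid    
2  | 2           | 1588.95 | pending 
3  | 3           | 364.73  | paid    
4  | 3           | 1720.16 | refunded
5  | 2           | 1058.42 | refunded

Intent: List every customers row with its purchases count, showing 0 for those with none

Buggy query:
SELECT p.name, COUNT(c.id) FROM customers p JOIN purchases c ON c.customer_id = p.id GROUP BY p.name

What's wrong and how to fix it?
Bug: INNER JOIN drops customers rows that have no matching purchases rows

Fix: Switch to LEFT JOIN to retain unmatched parent rows

Corrected query:
SELECT p.name, COUNT(c.id) FROM customers p LEFT JOIN purchases c ON c.customer_id = p.id GROUP BY p.name

Result:
name  | COUNT(c.id)
------+------------
Alice | 1          
Dave  | 2          
Frank | 0          
Grace | 2          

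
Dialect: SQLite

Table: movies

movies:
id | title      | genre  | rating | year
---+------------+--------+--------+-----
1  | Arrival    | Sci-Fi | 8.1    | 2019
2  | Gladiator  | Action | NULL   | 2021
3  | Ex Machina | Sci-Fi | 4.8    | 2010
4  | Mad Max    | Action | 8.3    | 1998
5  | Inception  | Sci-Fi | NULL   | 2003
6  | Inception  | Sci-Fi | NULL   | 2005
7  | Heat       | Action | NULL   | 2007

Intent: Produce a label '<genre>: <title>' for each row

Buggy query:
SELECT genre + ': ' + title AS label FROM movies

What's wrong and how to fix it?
Bug: SQLite uses || for string concatenation; + coerces text to numbers (yielding 0)

Fix: Use the || operator for string concatenation

Corrected query:
SELECT genre || ': ' || title AS label FROM movies

Result:
label             
------------------
Sci-Fi: Arrival   
Action: Gladiator 
Sci-Fi: Ex Machina
Action: Mad Max   
Sci-Fi: Inception 
Sci-Fi: Inception 
Action: Heat      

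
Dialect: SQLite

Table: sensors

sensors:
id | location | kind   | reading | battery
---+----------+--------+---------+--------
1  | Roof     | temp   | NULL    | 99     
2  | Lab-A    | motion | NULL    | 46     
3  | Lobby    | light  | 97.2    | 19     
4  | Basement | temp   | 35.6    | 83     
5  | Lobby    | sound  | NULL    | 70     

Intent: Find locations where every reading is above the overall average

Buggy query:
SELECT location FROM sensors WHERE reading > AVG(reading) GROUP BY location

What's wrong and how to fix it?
Bug: AVG() is an aggregate; it can't sit directly in WHERE

Fix: Compute the overall average in a scalar subquery and compare each group's MIN against it in HAVING

Corrected query:
SELECT location FROM sensors GROUP BY location HAVING MIN(reading) > (SELECT AVG(reading) FROM sensors)

Result:
location
--------
Lobby   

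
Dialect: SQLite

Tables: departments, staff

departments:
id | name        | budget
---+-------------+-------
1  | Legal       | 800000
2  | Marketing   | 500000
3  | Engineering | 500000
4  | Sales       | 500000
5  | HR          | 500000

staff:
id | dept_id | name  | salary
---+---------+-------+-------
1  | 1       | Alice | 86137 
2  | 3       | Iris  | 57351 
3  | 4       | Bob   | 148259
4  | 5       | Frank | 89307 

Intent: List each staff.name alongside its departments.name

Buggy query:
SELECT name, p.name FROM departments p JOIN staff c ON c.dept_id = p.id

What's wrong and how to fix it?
Bug: 'name' exists in both joined tables, so the database can't tell which one is meant

Fix: Qualify the column with its table alias (c.name)

Corrected query:
SELECT c.name, p.name FROM departments p JOIN staff c ON c.dept_id = p.id

Result:
name  | name       
------+------------
Alice | Legal      
Iris  | Engineering
Bob   | Sales      
Frank | HR         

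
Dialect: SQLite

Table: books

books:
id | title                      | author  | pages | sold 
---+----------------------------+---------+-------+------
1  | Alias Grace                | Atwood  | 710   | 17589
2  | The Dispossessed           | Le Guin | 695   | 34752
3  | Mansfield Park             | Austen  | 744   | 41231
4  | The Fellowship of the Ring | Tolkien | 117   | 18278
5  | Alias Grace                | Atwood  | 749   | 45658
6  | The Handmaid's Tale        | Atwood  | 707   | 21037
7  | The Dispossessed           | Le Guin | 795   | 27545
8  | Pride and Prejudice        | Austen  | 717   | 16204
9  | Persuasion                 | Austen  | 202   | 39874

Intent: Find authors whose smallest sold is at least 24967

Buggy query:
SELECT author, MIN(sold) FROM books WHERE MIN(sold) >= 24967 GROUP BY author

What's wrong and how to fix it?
Bug: Aggregates like MIN are computed per group after WHERE runs

Fix: Replace WHERE with HAVING after the GROUP BY

Corrected query:
SELECT author, MIN(sold) FROM books GROUP BY author HAVING MIN(sold) >= 24967

Result:
author  | MIN(sold)
--------+----------
Le Guin | 27545    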